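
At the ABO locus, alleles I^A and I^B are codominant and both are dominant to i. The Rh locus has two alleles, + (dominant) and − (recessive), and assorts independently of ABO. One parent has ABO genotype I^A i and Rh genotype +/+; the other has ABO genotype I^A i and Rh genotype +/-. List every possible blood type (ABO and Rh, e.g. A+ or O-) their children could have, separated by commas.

O+, A+

Gametes from I^A i × I^A i give offspring ABO genotypes I^A I^A, I^A i, i i, i.e. phenotypes O, A.
Rh cross +/+ × +/- → phenotypes Rh+.
Combining independently: O+, A+.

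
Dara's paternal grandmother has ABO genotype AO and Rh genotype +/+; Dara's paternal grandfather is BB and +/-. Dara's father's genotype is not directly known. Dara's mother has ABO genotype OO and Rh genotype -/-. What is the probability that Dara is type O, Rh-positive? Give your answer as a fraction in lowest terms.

Dara's father's ABO genotype from AO × BB: 1/2 AB, 1/2 BO.
Crossing each possibility with the mother OO and summing P(type O): 1/2·0 + 1/2·1/2 = 1/4.
Similarly for Rh via the father's Rh distribution: P(Rh+) = 3/4.
Independent loci: 1/4 × 3/4 = 3/16.

3/16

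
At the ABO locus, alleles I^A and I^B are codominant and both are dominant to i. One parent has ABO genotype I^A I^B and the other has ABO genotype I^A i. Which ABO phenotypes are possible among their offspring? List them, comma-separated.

Gametes from I^A I^B × I^A i give offspring ABO genotypes I^A I^A, I^A I^B, I^A i, I^B i, i.e. phenotypes A, B, AB.

A, B, AB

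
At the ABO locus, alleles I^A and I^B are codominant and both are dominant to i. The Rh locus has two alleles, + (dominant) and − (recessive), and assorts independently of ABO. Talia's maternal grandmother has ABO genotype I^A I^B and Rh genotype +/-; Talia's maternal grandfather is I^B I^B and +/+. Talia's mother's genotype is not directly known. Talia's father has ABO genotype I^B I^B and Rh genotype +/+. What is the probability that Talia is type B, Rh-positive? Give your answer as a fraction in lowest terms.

Talia's mother's ABO genotype from I^A I^B × I^B I^B: 1/2 I^A I^B, 1/2 I^B I^B.
Crossing each possibility with the father I^B I^B and summing P(type B): 1/2·1/2 + 1/2·1 = 3/4.
Similarly for Rh via the mother's Rh distribution: P(Rh+) = 1.
Independent loci: 3/4 × 1 = 3/4.

3/4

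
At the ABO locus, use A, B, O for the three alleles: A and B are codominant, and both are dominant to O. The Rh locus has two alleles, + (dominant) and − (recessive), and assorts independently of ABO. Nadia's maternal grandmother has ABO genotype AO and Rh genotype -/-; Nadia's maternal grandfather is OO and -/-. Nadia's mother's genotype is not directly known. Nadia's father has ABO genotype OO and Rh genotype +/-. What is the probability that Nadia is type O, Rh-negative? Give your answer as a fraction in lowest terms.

Nadia's mother's ABO genotype from AO × OO: 1/2 AO, 1/2 OO.
Crossing each possibility with the father OO and summing P(type O): 1/2·1/2 + 1/2·1 = 3/4.
Similarly for Rh via the mother's Rh distribution: P(Rh-) = 1/2.
Independent loci: 3/4 × 1/2 = 3/8.

3/8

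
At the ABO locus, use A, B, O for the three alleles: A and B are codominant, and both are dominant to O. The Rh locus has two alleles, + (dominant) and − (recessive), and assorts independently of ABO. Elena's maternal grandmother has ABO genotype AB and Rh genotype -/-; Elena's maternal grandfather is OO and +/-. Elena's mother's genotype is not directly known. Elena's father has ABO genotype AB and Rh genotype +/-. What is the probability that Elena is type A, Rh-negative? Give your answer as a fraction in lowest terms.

Elena's mother's ABO genotype from AB × OO: 1/2 AO, 1/2 BO.
Crossing each possibility with the father AB and summing P(type A): 1/2·1/2 + 1/2·1/4 = 3/8.
Similarly for Rh via the mother's Rh distribution: P(Rh-) = 3/8.
Independent loci: 3/8 × 3/8 = 9/64.

9/64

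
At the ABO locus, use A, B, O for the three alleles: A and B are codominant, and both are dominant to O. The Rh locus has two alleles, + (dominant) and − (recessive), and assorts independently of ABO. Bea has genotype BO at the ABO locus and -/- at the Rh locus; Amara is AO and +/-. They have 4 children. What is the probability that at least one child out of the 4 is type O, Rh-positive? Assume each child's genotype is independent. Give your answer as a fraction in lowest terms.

1695/4096

ABO cross BO × AO → 1/4 O, 1/4 A, 1/4 B, 1/4 AB.
Rh cross -/- × +/- → 1/2 Rh+, 1/2 Rh-; so P(type O, Rh-positive) = 1/4 × 1/2 = 1/8 per child.
P(none) = (7/8)^4 = 2401/4096; P(at least one) = 1 − 2401/4096 = 1695/4096.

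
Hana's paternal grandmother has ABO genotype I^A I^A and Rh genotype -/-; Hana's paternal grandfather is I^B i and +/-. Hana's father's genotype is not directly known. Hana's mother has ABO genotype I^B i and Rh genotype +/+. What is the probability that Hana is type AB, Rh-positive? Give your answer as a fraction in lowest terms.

Hana's father's ABO genotype from I^A I^A × I^B i: 1/2 I^A I^B, 1/2 I^A i.
Crossing each possibility with the mother I^B i and summing P(type AB): 1/2·1/4 + 1/2·1/4 = 1/4.
Similarly for Rh via the father's Rh distribution: P(Rh+) = 1.
Independent loci: 1/4 × 1 = 1/4.

1/4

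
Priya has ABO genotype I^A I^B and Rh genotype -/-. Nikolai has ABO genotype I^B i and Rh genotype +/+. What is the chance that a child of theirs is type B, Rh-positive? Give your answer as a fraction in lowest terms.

1/2

ABO cross I^A I^B × I^B i → offspring phenotypes: 1/4 A, 1/2 B, 1/4 AB.
Rh cross -/- × +/+ → 1 Rh+.
Independent loci: P(type B, Rh-positive) = 1/2 × 1 = 1/2.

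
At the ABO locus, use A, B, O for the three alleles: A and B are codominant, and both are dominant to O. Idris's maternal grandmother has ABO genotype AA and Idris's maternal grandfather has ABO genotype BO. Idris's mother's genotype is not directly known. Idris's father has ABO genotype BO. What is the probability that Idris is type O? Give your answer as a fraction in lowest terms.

1/8

Idris's mother's ABO genotype from AA × BO: 1/2 AB, 1/2 AO.
Crossing each possibility with the father BO and summing P(type O): 1/2·0 + 1/2·1/4 = 1/8.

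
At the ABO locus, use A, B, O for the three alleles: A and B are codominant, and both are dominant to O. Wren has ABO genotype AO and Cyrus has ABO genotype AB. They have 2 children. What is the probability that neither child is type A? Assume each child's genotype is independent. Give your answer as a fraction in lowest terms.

1/4

ABO cross AO × AB → 1/2 A, 1/4 B, 1/4 AB.
So P(type A) = 1/2 per child.
P(not type A) = 1/2 for one child; (1/2)^2 = 1/4.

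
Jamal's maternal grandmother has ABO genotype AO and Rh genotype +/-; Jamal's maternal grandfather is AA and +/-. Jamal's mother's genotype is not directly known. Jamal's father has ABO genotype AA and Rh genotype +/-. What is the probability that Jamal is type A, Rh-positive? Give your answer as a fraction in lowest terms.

3/4

Jamal's mother's ABO genotype from AO × AA: 1/2 AA, 1/2 AO.
Crossing each possibility with the father AA and summing P(type A): 1/2·1 + 1/2·1 = 1.
Similarly for Rh via the mother's Rh distribution: P(Rh+) = 3/4.
Independent loci: 1 × 3/4 = 3/4.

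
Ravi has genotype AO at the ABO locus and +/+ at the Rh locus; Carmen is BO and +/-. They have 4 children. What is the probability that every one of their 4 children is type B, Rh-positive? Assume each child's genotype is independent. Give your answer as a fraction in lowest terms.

ABO cross AO × BO → 1/4 O, 1/4 A, 1/4 B, 1/4 AB.
Rh cross +/+ × +/- → 1 Rh+; so P(type B, Rh-positive) = 1/4 × 1 = 1/4 per child.
All 4 independent: (1/4)^4 = 1/256.

1/256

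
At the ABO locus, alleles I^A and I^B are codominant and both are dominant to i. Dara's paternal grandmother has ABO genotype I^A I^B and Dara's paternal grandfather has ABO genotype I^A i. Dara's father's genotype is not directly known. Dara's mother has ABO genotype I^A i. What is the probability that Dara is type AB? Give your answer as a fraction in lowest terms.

Dara's father's ABO genotype from I^A I^B × I^A i: 1/4 I^A I^A, 1/4 I^A I^B, 1/4 I^A i, 1/4 I^B i.
Crossing each possibility with the mother I^A i and summing P(type AB): 1/4·0 + 1/4·1/4 + 1/4·0 + 1/4·1/4 = 1/8.

1/8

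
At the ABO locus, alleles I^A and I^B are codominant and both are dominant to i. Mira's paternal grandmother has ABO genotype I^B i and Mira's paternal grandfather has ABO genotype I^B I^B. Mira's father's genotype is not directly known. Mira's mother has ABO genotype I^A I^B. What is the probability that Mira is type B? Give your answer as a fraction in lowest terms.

1/2

Mira's father's ABO genotype from I^B i × I^B I^B: 1/2 I^B I^B, 1/2 I^B i.
Crossing each possibility with the mother I^A I^B and summing P(type B): 1/2·1/2 + 1/2·1/2 = 1/2.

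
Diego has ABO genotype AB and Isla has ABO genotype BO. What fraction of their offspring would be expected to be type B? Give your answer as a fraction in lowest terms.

1/2

ABO cross AB × BO → offspring phenotypes: 1/4 A, 1/2 B, 1/4 AB.
So P(type B) = 1/2.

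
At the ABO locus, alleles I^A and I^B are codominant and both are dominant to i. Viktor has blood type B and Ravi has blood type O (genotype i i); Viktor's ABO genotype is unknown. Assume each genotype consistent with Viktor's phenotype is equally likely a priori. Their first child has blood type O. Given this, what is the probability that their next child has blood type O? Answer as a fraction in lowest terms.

Possible genotypes: Viktor ∈ {I^B I^B, I^B i}; Ravi ∈ {i i}.
Weight each parental genotype pair by prior × P(type-O child):
  I^B i × i i: posterior weight 1; P(next child type O) = 1/2.
Weighted sum = 1/2.

1/2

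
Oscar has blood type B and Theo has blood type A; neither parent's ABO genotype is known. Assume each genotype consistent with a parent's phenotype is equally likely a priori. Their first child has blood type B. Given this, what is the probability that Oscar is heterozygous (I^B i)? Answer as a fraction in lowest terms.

1/3

Possible genotypes: Oscar ∈ {I^B I^B, I^B i}; Theo ∈ {I^A I^A, I^A i}.
Weight each parental genotype pair by prior × P(type-B child):
  I^B I^B × I^A i: posterior weight 2/3.
  I^B i × I^A i: posterior weight 1/3.
Sum the posterior weight over pairs where Oscar is I^B i: 1/3.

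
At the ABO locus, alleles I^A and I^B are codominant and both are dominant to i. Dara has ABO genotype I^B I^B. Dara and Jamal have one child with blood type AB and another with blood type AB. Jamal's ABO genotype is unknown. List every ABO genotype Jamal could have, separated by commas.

I^A I^A, I^A I^B, I^A i

For each candidate genotype of Jamal, check whether crossing it with I^B I^B can produce every observed child phenotype.
  I^A I^A → possible child types {AB} ✓
  I^A I^B → possible child types {B, AB} ✓
  I^A i → possible child types {B, AB} ✓
  I^B I^B → possible child types {B} ✗
  I^B i → possible child types {B} ✗
  i i → possible child types {B} ✗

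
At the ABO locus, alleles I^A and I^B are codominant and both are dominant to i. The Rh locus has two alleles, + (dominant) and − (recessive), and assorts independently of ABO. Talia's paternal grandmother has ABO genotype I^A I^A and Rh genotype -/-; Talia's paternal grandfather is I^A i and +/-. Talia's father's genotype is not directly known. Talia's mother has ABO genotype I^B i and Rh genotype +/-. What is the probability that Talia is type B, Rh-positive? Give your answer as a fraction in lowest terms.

5/64

Talia's father's ABO genotype from I^A I^A × I^A i: 1/2 I^A I^A, 1/2 I^A i.
Crossing each possibility with the mother I^B i and summing P(type B): 1/2·0 + 1/2·1/4 = 1/8.
Similarly for Rh via the father's Rh distribution: P(Rh+) = 5/8.
Independent loci: 1/8 × 5/8 = 5/64.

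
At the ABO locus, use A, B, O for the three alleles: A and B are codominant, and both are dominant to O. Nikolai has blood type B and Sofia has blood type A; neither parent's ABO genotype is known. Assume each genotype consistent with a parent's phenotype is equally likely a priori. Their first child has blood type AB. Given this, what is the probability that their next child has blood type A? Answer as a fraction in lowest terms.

5/36

Possible genotypes: Nikolai ∈ {BB, BO}; Sofia ∈ {AA, AO}.
Weight each parental genotype pair by prior × P(type-AB child):
  BB × AA: posterior weight 4/9; P(next child type A) = 0.
  BB × AO: posterior weight 2/9; P(next child type A) = 0.
  BO × AA: posterior weight 2/9; P(next child type A) = 1/2.
  BO × AO: posterior weight 1/9; P(next child type A) = 1/4.
Weighted sum = 5/36.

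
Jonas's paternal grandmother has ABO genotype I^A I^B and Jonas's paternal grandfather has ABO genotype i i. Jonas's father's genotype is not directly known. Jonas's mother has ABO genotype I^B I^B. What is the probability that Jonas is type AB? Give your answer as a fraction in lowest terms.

1/4

Jonas's father's ABO genotype from I^A I^B × i i: 1/2 I^A i, 1/2 I^B i.
Crossing each possibility with the mother I^B I^B and summing P(type AB): 1/2·1/2 + 1/2·0 = 1/4.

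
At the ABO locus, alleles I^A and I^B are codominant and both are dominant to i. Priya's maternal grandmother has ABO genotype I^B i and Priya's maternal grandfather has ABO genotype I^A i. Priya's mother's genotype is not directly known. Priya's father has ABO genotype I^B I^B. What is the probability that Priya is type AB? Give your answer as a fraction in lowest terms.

1/4

Priya's mother's ABO genotype from I^B i × I^A i: 1/4 I^A I^B, 1/4 I^A i, 1/4 I^B i, 1/4 i i.
Crossing each possibility with the father I^B I^B and summing P(type AB): 1/4·1/2 + 1/4·1/2 + 1/4·0 + 1/4·0 = 1/4.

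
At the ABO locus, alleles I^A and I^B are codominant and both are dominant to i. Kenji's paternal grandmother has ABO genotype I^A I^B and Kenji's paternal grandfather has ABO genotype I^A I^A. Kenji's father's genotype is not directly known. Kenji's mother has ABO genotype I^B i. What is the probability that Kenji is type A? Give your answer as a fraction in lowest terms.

Kenji's father's ABO genotype from I^A I^B × I^A I^A: 1/2 I^A I^A, 1/2 I^A I^B.
Crossing each possibility with the mother I^B i and summing P(type A): 1/2·1/2 + 1/2·1/4 = 3/8.

3/8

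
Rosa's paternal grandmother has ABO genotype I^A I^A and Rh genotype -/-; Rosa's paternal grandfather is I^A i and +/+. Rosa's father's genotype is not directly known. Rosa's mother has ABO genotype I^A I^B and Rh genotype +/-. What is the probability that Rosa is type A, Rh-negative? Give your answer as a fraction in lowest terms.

1/8

Rosa's father's ABO genotype from I^A I^A × I^A i: 1/2 I^A I^A, 1/2 I^A i.
Crossing each possibility with the mother I^A I^B and summing P(type A): 1/2·1/2 + 1/2·1/2 = 1/2.
Similarly for Rh via the father's Rh distribution: P(Rh-) = 1/4.
Independent loci: 1/2 × 1/4 = 1/8.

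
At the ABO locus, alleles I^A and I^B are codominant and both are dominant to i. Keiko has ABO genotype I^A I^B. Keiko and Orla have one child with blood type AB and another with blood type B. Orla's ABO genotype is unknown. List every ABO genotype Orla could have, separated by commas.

I^A I^B, I^A i, I^B I^B, I^B i

For each candidate genotype of Orla, check whether crossing it with I^A I^B can produce every observed child phenotype.
  I^A I^A → possible child types {A, AB} ✗
  I^A I^B → possible child types {A, B, AB} ✓
  I^A i → possible child types {A, B, AB} ✓
  I^B I^B → possible child types {B, AB} ✓
  I^B i → possible child types {A, B, AB} ✓
  i i → possible child types {A, B} ✗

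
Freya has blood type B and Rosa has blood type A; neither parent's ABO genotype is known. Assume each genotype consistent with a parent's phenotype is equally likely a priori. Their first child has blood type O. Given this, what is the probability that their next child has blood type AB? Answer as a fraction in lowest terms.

Possible genotypes: Freya ∈ {I^B I^B, I^B i}; Rosa ∈ {I^A I^A, I^A i}.
Weight each parental genotype pair by prior × P(type-O child):
  I^B i × I^A i: posterior weight 1; P(next child type AB) = 1/4.
Weighted sum = 1/4.

1/4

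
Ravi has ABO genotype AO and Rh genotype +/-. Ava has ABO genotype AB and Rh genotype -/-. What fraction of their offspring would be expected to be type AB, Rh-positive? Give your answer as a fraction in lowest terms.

1/8

ABO cross AO × AB → offspring phenotypes: 1/2 A, 1/4 B, 1/4 AB.
Rh cross +/- × -/- → 1/2 Rh+, 1/2 Rh-.
Independent loci: P(type AB, Rh-positive) = 1/4 × 1/2 = 1/8.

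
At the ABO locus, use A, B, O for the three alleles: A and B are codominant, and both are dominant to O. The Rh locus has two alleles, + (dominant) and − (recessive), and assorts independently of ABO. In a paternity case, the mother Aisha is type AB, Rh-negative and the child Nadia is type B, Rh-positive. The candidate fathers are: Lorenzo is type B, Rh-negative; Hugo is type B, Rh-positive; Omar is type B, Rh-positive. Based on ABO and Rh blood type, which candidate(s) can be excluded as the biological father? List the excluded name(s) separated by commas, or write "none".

Lorenzo

A candidate is excluded only if no genotype consistent with his phenotype could produce a type B, Rh-positive child with a type AB, Rh-negative mother.
Lorenzo (type B, Rh-): no genotype consistent with that phenotype can produce a type-B Rh+ child with a type-AB mother.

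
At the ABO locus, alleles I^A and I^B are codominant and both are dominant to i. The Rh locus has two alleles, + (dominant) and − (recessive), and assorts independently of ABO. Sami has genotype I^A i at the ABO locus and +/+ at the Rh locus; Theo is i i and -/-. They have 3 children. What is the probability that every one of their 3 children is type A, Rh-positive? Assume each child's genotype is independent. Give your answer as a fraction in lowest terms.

1/8

ABO cross I^A i × i i → 1/2 O, 1/2 A.
Rh cross +/+ × -/- → 1 Rh+; so P(type A, Rh-positive) = 1/2 × 1 = 1/2 per child.
All 3 independent: (1/2)^3 = 1/8.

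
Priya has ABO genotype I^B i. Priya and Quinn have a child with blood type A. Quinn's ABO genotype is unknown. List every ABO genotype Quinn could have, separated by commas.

I^A I^A, I^A I^B, I^A i

For each candidate genotype of Quinn, check whether crossing it with I^B i can produce every observed child phenotype.
  I^A I^A → possible child types {A, AB} ✓
  I^A I^B → possible child types {A, B, AB} ✓
  I^A i → possible child types {O, A, B, AB} ✓
  I^B I^B → possible child types {B} ✗
  I^B i → possible child types {O, B} ✗
  i i → possible child types {O, B} ✗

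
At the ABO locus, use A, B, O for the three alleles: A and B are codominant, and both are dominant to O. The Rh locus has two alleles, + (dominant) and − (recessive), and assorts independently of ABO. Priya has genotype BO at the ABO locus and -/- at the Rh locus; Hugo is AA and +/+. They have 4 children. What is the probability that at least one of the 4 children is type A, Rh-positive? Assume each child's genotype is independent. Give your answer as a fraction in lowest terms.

ABO cross BO × AA → 1/2 A, 1/2 AB.
Rh cross -/- × +/+ → 1 Rh+; so P(type A, Rh-positive) = 1/2 × 1 = 1/2 per child.
P(none) = (1/2)^4 = 1/16; P(at least one) = 1 − 1/16 = 15/16.

15/16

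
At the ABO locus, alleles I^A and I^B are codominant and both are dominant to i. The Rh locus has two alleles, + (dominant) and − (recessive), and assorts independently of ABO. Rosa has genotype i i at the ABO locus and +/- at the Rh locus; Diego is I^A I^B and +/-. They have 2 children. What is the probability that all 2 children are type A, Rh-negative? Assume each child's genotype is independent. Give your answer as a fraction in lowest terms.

1/64

ABO cross i i × I^A I^B → 1/2 A, 1/2 B.
Rh cross +/- × +/- → 3/4 Rh+, 1/4 Rh-; so P(type A, Rh-negative) = 1/2 × 1/4 = 1/8 per child.
All 2 independent: (1/8)^2 = 1/64.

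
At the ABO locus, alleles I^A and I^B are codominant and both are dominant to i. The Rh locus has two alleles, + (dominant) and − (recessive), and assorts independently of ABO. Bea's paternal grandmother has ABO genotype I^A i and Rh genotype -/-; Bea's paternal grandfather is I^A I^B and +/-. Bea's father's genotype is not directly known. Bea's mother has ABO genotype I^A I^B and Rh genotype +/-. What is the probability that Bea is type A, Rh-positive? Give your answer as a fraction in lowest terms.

15/64

Bea's father's ABO genotype from I^A i × I^A I^B: 1/4 I^A I^A, 1/4 I^A I^B, 1/4 I^A i, 1/4 I^B i.
Crossing each possibility with the mother I^A I^B and summing P(type A): 1/4·1/2 + 1/4·1/4 + 1/4·1/2 + 1/4·1/4 = 3/8.
Similarly for Rh via the father's Rh distribution: P(Rh+) = 5/8.
Independent loci: 3/8 × 5/8 = 15/64.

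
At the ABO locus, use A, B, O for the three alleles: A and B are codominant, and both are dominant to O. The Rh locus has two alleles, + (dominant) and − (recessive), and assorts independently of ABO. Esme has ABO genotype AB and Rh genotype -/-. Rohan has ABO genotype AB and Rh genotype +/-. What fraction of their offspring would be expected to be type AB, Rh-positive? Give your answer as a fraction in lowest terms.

1/4

ABO cross AB × AB → offspring phenotypes: 1/4 A, 1/4 B, 1/2 AB.
Rh cross -/- × +/- → 1/2 Rh+, 1/2 Rh-.
Independent loci: P(type AB, Rh-positive) = 1/2 × 1/2 = 1/4.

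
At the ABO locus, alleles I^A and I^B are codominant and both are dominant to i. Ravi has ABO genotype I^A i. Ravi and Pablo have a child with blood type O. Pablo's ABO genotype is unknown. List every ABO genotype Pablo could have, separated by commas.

For each candidate genotype of Pablo, check whether crossing it with I^A i can produce every observed child phenotype.
  I^A I^A → possible child types {A} ✗
  I^A I^B → possible child types {A, B, AB} ✗
  I^A i → possible child types {O, A} ✓
  I^B I^B → possible child types {B, AB} ✗
  I^B i → possible child types {O, A, B, AB} ✓
  i i → possible child types {O, A} ✓

I^A i, I^B i, i i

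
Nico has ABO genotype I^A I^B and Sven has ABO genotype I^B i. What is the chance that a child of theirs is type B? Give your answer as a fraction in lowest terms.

ABO cross I^A I^B × I^B i → offspring phenotypes: 1/4 A, 1/2 B, 1/4 AB.
So P(type B) = 1/2.

1/2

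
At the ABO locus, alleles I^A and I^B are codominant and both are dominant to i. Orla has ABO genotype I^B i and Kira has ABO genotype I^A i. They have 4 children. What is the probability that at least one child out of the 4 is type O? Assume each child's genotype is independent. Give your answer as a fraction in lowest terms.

175/256

ABO cross I^B i × I^A i → 1/4 O, 1/4 A, 1/4 B, 1/4 AB.
So P(type O) = 1/4 per child.
P(none) = (3/4)^4 = 81/256; P(at least one) = 1 − 81/256 = 175/256.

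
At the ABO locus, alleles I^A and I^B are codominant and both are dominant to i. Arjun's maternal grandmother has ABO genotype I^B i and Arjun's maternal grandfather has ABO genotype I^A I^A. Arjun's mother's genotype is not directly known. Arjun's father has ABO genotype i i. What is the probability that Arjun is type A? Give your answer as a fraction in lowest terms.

1/2

Arjun's mother's ABO genotype from I^B i × I^A I^A: 1/2 I^A I^B, 1/2 I^A i.
Crossing each possibility with the father i i and summing P(type A): 1/2·1/2 + 1/2·1/2 = 1/2.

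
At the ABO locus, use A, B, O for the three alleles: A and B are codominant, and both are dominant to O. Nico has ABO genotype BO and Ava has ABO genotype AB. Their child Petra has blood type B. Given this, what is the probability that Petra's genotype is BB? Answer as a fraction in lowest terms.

1/2

Cross BO × AB → 1/4 AB, 1/4 AO, 1/4 BB, 1/4 BO.
Type-B genotypes among offspring: BB (1/4), BO (1/4); total 1/2.
P(BB | type B) = (1/4) / (1/2) = 1/2.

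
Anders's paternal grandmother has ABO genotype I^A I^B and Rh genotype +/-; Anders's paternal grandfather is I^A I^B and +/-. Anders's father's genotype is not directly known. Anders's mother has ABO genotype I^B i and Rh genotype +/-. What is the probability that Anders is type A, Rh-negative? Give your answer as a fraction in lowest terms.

Anders's father's ABO genotype from I^A I^B × I^A I^B: 1/4 I^A I^A, 1/2 I^A I^B, 1/4 I^B I^B.
Crossing each possibility with the mother I^B i and summing P(type A): 1/4·1/2 + 1/2·1/4 + 1/4·0 = 1/4.
Similarly for Rh via the father's Rh distribution: P(Rh-) = 1/4.
Independent loci: 1/4 × 1/4 = 1/16.

1/16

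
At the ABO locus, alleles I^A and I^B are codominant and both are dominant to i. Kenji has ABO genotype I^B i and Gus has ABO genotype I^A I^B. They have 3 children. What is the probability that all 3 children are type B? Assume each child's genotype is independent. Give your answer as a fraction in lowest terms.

1/8

ABO cross I^B i × I^A I^B → 1/4 A, 1/2 B, 1/4 AB.
So P(type B) = 1/2 per child.
All 3 independent: (1/2)^3 = 1/8.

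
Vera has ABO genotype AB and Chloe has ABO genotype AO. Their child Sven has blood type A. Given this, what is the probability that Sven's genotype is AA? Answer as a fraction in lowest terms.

1/2

Cross AB × AO → 1/4 AA, 1/4 AB, 1/4 AO, 1/4 BO.
Type-A genotypes among offspring: AA (1/4), AO (1/4); total 1/2.
P(AA | type A) = (1/4) / (1/2) = 1/2.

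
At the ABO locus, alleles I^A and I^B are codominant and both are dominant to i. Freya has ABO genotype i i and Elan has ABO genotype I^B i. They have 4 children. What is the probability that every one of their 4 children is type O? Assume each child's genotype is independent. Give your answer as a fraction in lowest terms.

ABO cross i i × I^B i → 1/2 O, 1/2 B.
So P(type O) = 1/2 per child.
All 4 independent: (1/2)^4 = 1/16.

1/16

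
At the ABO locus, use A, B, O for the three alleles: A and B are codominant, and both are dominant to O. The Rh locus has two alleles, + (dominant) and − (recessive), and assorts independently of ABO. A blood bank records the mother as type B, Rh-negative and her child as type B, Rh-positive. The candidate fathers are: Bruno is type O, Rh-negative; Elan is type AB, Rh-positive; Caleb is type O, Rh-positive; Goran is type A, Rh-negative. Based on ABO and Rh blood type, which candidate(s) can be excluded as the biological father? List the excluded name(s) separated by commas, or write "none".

Bruno, Goran

A candidate is excluded only if no genotype consistent with his phenotype could produce a type B, Rh-positive child with a type B, Rh-negative mother.
Bruno (type O, Rh-): no genotype consistent with that phenotype can produce a type-B Rh+ child with a type-B mother.
Goran (type A, Rh-): no genotype consistent with that phenotype can produce a type-B Rh+ child with a type-B mother.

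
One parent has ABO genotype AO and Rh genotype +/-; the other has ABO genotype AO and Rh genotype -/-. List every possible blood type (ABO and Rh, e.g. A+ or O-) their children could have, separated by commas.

O+, O-, A+, A-

Gametes from AO × AO give offspring ABO genotypes AA, AO, OO, i.e. phenotypes O, A.
Rh cross +/- × -/- → phenotypes Rh+, Rh-.
Combining independently: O+, O-, A+, A-.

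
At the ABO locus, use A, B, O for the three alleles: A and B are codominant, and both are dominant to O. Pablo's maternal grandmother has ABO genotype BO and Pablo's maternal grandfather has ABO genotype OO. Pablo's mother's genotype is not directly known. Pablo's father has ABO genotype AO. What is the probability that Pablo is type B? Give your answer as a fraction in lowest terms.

1/8

Pablo's mother's ABO genotype from BO × OO: 1/2 BO, 1/2 OO.
Crossing each possibility with the father AO and summing P(type B): 1/2·1/4 + 1/2·0 = 1/8.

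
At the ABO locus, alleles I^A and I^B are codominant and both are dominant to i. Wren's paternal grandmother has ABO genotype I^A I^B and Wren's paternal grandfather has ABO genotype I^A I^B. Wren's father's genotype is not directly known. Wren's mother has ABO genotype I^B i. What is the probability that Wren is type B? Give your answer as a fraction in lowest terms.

Wren's father's ABO genotype from I^A I^B × I^A I^B: 1/4 I^A I^A, 1/2 I^A I^B, 1/4 I^B I^B.
Crossing each possibility with the mother I^B i and summing P(type B): 1/4·0 + 1/2·1/2 + 1/4·1 = 1/2.

1/2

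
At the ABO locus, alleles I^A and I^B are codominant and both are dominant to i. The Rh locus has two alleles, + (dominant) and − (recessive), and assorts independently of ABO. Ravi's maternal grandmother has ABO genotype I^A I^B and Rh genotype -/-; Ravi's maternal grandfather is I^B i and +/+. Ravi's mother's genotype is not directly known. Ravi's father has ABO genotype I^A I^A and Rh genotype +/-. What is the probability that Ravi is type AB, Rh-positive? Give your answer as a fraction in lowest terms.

Ravi's mother's ABO genotype from I^A I^B × I^B i: 1/4 I^A I^B, 1/4 I^A i, 1/4 I^B I^B, 1/4 I^B i.
Crossing each possibility with the father I^A I^A and summing P(type AB): 1/4·1/2 + 1/4·0 + 1/4·1 + 1/4·1/2 = 1/2.
Similarly for Rh via the mother's Rh distribution: P(Rh+) = 3/4.
Independent loci: 1/2 × 3/4 = 3/8.

3/8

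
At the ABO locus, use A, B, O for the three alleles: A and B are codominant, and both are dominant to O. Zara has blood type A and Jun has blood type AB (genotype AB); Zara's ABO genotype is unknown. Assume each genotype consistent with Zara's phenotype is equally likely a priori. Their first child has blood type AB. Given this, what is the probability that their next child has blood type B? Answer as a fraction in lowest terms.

Possible genotypes: Zara ∈ {AA, AO}; Jun ∈ {AB}.
Weight each parental genotype pair by prior × P(type-AB child):
  AA × AB: posterior weight 2/3; P(next child type B) = 0.
  AO × AB: posterior weight 1/3; P(next child type B) = 1/4.
Weighted sum = 1/12.

1/12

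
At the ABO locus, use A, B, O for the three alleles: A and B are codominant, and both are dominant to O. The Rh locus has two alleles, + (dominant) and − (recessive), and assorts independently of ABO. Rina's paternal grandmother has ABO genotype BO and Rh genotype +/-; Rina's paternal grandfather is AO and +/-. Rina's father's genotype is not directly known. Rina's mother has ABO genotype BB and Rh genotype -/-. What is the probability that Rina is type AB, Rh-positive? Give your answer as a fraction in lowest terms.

Rina's father's ABO genotype from BO × AO: 1/4 AB, 1/4 AO, 1/4 BO, 1/4 OO.
Crossing each possibility with the mother BB and summing P(type AB): 1/4·1/2 + 1/4·1/2 + 1/4·0 + 1/4·0 = 1/4.
Similarly for Rh via the father's Rh distribution: P(Rh+) = 1/2.
Independent loci: 1/4 × 1/2 = 1/8.

1/8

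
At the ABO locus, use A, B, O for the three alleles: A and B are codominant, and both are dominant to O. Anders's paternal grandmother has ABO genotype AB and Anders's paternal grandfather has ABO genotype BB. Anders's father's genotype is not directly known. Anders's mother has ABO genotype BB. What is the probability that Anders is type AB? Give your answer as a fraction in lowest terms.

1/4

Anders's father's ABO genotype from AB × BB: 1/2 AB, 1/2 BB.
Crossing each possibility with the mother BB and summing P(type AB): 1/2·1/2 + 1/2·0 = 1/4.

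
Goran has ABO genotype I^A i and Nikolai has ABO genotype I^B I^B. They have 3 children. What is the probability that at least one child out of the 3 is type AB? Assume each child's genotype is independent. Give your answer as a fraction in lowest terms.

ABO cross I^A i × I^B I^B → 1/2 B, 1/2 AB.
So P(type AB) = 1/2 per child.
P(none) = (1/2)^3 = 1/8; P(at least one) = 1 − 1/8 = 7/8.

7/8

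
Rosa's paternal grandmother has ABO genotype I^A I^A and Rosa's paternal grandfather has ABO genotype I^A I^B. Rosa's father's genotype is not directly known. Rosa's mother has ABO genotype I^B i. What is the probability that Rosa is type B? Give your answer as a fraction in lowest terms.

Rosa's father's ABO genotype from I^A I^A × I^A I^B: 1/2 I^A I^A, 1/2 I^A I^B.
Crossing each possibility with the mother I^B i and summing P(type B): 1/2·0 + 1/2·1/2 = 1/4.

1/4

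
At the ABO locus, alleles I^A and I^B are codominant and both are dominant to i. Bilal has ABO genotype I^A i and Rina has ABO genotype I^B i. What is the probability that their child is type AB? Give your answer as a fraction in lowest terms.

ABO cross I^A i × I^B i → offspring phenotypes: 1/4 O, 1/4 A, 1/4 B, 1/4 AB.
So P(type AB) = 1/4.

1/4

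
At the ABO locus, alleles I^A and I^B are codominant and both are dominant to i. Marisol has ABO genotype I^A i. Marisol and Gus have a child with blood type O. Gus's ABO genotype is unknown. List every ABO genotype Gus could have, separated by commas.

For each candidate genotype of Gus, check whether crossing it with I^A i can produce every observed child phenotype.
  I^A I^A → possible child types {A} ✗
  I^A I^B → possible child types {A, B, AB} ✗
  I^A i → possible child types {O, A} ✓
  I^B I^B → possible child types {B, AB} ✗
  I^B i → possible child types {O, A, B, AB} ✓
  i i → possible child types {O, A} ✓

I^A i, I^B i, i i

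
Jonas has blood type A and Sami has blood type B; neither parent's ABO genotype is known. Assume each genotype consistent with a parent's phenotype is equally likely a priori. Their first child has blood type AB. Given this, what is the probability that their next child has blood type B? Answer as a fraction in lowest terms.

5/36

Possible genotypes: Jonas ∈ {I^A I^A, I^A i}; Sami ∈ {I^B I^B, I^B i}.
Weight each parental genotype pair by prior × P(type-AB child):
  I^A I^A × I^B I^B: posterior weight 4/9; P(next child type B) = 0.
  I^A I^A × I^B i: posterior weight 2/9; P(next child type B) = 0.
  I^A i × I^B I^B: posterior weight 2/9; P(next child type B) = 1/2.
  I^A i × I^B i: posterior weight 1/9; P(next child type B) = 1/4.
Weighted sum = 5/36.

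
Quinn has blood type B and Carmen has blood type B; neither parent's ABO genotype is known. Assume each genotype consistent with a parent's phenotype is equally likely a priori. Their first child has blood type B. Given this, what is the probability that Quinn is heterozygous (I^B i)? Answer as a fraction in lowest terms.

Possible genotypes: Quinn ∈ {I^B I^B, I^B i}; Carmen ∈ {I^B I^B, I^B i}.
Weight each parental genotype pair by prior × P(type-B child):
  I^B I^B × I^B I^B: posterior weight 4/15.
  I^B I^B × I^B i: posterior weight 4/15.
  I^B i × I^B I^B: posterior weight 4/15.
  I^B i × I^B i: posterior weight 1/5.
Sum the posterior weight over pairs where Quinn is I^B i: 7/15.

7/15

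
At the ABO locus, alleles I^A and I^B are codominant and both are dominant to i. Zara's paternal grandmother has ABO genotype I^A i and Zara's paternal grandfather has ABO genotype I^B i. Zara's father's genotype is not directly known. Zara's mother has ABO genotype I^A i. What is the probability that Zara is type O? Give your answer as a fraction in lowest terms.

1/4

Zara's father's ABO genotype from I^A i × I^B i: 1/4 I^A I^B, 1/4 I^A i, 1/4 I^B i, 1/4 i i.
Crossing each possibility with the mother I^A i and summing P(type O): 1/4·0 + 1/4·1/4 + 1/4·1/4 + 1/4·1/2 = 1/4.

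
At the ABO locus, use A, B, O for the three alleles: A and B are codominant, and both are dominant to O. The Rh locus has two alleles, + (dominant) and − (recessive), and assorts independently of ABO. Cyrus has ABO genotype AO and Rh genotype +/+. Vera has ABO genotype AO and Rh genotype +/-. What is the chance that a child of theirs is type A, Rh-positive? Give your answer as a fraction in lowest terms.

ABO cross AO × AO → offspring phenotypes: 1/4 O, 3/4 A.
Rh cross +/+ × +/- → 1 Rh+.
Independent loci: P(type A, Rh-positive) = 3/4 × 1 = 3/4.

3/4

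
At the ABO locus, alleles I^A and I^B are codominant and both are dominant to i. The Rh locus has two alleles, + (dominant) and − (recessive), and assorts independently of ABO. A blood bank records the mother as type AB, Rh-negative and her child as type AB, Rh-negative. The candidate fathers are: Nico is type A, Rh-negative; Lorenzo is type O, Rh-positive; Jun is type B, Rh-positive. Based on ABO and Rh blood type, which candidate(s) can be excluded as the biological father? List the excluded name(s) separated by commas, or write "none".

Lorenzo

A candidate is excluded only if no genotype consistent with his phenotype could produce a type AB, Rh-negative child with a type AB, Rh-negative mother.
Lorenzo (type O, Rh+): no genotype consistent with that phenotype can produce a type-AB Rh- child with a type-AB mother.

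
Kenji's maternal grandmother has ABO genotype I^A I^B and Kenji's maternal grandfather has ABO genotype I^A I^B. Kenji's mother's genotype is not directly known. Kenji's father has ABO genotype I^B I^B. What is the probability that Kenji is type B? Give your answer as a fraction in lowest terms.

Kenji's mother's ABO genotype from I^A I^B × I^A I^B: 1/4 I^A I^A, 1/2 I^A I^B, 1/4 I^B I^B.
Crossing each possibility with the father I^B I^B and summing P(type B): 1/4·0 + 1/2·1/2 + 1/4·1 = 1/2.

1/2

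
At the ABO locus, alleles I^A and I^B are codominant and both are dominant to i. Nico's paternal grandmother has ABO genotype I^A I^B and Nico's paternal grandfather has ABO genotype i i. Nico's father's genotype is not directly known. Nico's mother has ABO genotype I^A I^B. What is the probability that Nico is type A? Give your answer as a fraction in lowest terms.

3/8

Nico's father's ABO genotype from I^A I^B × i i: 1/2 I^A i, 1/2 I^B i.
Crossing each possibility with the mother I^A I^B and summing P(type A): 1/2·1/2 + 1/2·1/4 = 3/8.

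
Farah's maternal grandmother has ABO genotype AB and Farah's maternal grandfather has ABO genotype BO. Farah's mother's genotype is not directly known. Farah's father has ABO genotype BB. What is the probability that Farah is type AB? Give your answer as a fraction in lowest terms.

Farah's mother's ABO genotype from AB × BO: 1/4 AB, 1/4 AO, 1/4 BB, 1/4 BO.
Crossing each possibility with the father BB and summing P(type AB): 1/4·1/2 + 1/4·1/2 + 1/4·0 + 1/4·0 = 1/4.

1/4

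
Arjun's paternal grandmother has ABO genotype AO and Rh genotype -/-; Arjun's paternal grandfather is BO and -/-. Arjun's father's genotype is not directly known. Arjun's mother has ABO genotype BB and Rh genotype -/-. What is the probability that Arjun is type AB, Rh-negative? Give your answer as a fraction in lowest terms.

1/4

Arjun's father's ABO genotype from AO × BO: 1/4 AB, 1/4 AO, 1/4 BO, 1/4 OO.
Crossing each possibility with the mother BB and summing P(type AB): 1/4·1/2 + 1/4·1/2 + 1/4·0 + 1/4·0 = 1/4.
Similarly for Rh via the father's Rh distribution: P(Rh-) = 1.
Independent loci: 1/4 × 1 = 1/4.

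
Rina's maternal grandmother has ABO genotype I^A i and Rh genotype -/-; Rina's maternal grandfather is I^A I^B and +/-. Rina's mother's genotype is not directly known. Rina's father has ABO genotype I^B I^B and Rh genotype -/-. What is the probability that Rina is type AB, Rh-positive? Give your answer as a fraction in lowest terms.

Rina's mother's ABO genotype from I^A i × I^A I^B: 1/4 I^A I^A, 1/4 I^A I^B, 1/4 I^A i, 1/4 I^B i.
Crossing each possibility with the father I^B I^B and summing P(type AB): 1/4·1 + 1/4·1/2 + 1/4·1/2 + 1/4·0 = 1/2.
Similarly for Rh via the mother's Rh distribution: P(Rh+) = 1/4.
Independent loci: 1/2 × 1/4 = 1/8.

1/8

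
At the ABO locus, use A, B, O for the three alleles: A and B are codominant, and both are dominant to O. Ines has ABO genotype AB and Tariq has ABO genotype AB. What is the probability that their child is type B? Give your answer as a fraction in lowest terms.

1/4

ABO cross AB × AB → offspring phenotypes: 1/4 A, 1/4 B, 1/2 AB.
So P(type B) = 1/4.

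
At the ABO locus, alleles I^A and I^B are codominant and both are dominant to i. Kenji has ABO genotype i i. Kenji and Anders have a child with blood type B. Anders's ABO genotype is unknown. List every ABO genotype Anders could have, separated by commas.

I^A I^B, I^B I^B, I^B i

For each candidate genotype of Anders, check whether crossing it with i i can produce every observed child phenotype.
  I^A I^A → possible child types {A} ✗
  I^A I^B → possible child types {A, B} ✓
  I^A i → possible child types {O, A} ✗
  I^B I^B → possible child types {B} ✓
  I^B i → possible child types {O, B} ✓
  i i → possible child types {O} ✗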